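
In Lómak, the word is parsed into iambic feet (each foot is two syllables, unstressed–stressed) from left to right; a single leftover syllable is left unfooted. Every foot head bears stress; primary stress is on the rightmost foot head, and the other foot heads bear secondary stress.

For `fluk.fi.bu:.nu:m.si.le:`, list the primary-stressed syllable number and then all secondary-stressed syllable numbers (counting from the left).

primary 6, secondary 2, 4

Parse left to right into iambic (σˈσ) feet: (fluk.ˈfi) (bu:.ˈnu:m) (si.ˈle:).
Foot heads (stressed positions): 2, 4, 6.
End Rule Rightmost: primary stress on the rightmost head = syllable 6.
Secondary stress on 2, 4: fluk.ˌfi.bu:.ˌnu:m.si.ˈle:.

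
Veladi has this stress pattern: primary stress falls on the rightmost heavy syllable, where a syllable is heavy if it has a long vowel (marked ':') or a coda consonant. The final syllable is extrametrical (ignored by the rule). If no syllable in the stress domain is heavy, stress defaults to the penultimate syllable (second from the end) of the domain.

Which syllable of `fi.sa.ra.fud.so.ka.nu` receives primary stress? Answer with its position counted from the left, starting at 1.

4

The final syllable (7, nu) is extrametrical; the stress domain is syllables 1–6.
Weights: 1 fi L, 2 sa L, 3 ra L, 4 fud H, 5 so L, 6 ka L.
Heavy syllables in the domain: 4. The rightmost is syllable 4 (fud).
Primary stress: syllable 4 → fi.sa.ra.ˈfud.so.ka.nu.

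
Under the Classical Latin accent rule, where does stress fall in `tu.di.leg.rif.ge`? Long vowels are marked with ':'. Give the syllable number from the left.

4

Classical Latin: stress the penult if heavy (long vowel or closed), else the antepenult.
Weights: 3 leg H, 4 rif H, 5 ge L.
The penult (syllable 4, rif) is heavy, so it takes stress.
Stress on syllable 4: tu.di.leg.ˈrif.ge.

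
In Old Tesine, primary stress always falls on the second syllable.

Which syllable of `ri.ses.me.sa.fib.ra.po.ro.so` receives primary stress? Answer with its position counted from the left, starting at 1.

The word has 9 syllables; the second syllable is syllable 2 (ses).
Primary stress: syllable 2 → ri.ˈses.me.sa.fib.ra.po.ro.so.

2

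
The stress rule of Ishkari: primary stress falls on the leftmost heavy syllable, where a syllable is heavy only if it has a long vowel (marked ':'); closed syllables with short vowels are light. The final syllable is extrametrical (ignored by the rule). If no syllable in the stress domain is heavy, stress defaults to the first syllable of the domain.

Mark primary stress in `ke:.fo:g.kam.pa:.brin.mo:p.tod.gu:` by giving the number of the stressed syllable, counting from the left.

1

The final syllable (8, gu:) is extrametrical; the stress domain is syllables 1–7.
Weights: 1 ke: H, 2 fo:g H, 3 kam L, 4 pa: H, 5 brin L, 6 mo:p H, 7 tod L.
Heavy syllables in the domain: 1, 2, 4, 6. The leftmost is syllable 1 (ke:).
Primary stress: syllable 1 → ˈke:.fo:g.kam.pa:.brin.mo:p.tod.gu:.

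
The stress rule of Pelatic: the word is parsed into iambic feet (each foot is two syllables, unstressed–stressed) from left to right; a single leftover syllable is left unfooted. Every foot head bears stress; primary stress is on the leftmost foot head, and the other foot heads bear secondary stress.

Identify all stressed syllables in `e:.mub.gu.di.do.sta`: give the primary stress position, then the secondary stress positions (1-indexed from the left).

primary 2, secondary 4, 6

Parse left to right into iambic (σˈσ) feet: (e:.ˈmub) (gu.ˈdi) (do.ˈsta).
Foot heads (stressed positions): 2, 4, 6.
End Rule Leftmost: primary stress on the leftmost head = syllable 2.
Secondary stress on 4, 6: e:.ˈmub.gu.ˌdi.do.ˌsta.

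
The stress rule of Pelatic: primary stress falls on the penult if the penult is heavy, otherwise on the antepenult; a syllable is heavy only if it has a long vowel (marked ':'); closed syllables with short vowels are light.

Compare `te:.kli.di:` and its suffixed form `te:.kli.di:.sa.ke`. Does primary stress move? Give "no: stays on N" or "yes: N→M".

Base `te:.kli.di:` (3 syllables):
  Weights: 1 te: H, 2 kli L, 3 di: H.
  The penult (syllable 2, kli) is light, so stress falls on the antepenult (syllable 1, te:).
  → primary stress on syllable 1.
Suffixed `te:.kli.di:.sa.ke` (5 syllables):
  Weights: 3 di: H, 4 sa L, 5 ke L.
  The penult (syllable 4, sa) is light, so stress falls on the antepenult (syllable 3, di:).
  → primary stress on syllable 3.

yes: 1→3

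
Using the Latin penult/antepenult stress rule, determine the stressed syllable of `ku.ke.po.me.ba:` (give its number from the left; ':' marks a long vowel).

Classical Latin: stress the penult if heavy (long vowel or closed), else the antepenult.
Weights: 3 po L, 4 me L, 5 ba: H.
The penult (syllable 4, me) is light, so stress falls on the antepenult (syllable 3, po).
Stress on syllable 3: ku.ke.ˈpo.me.ba:.

3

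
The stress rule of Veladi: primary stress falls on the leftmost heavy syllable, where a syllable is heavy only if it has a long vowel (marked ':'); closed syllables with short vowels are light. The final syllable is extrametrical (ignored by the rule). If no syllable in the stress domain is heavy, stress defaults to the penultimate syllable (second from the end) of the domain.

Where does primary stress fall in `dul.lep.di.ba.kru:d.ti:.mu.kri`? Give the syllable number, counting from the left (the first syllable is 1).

5

The final syllable (8, kri) is extrametrical; the stress domain is syllables 1–7.
Weights: 1 dul L, 2 lep L, 3 di L, 4 ba L, 5 kru:d H, 6 ti: H, 7 mu L.
Heavy syllables in the domain: 5, 6. The leftmost is syllable 5 (kru:d).
Primary stress: syllable 5 → dul.lep.di.ba.ˈkru:d.ti:.mu.kri.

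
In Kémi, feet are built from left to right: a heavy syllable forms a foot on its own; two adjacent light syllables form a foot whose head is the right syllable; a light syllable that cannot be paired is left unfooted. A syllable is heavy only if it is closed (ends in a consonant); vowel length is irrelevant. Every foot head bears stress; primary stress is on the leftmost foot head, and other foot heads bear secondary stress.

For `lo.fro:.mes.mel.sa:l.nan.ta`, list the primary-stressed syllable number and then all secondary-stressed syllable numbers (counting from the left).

primary 2, secondary 3, 4, 5, 6

Weights: 1 lo L, 2 fro: L, 3 mes H, 4 mel H, 5 sa:l H, 6 nan H, 7 ta L.
Parse left to right (heavy = foot alone; LL = one foot; stranded L unfooted): (lo.ˈfro:) (ˈmes) (ˈmel) (ˈsa:l) (ˈnan) ta.
Foot heads: 2, 3, 4, 5, 6.
Primary stress on the leftmost head = syllable 2.
Secondary stress on 3, 4, 5, 6: lo.ˈfro:.ˌmes.ˌmel.ˌsa:l.ˌnan.ta.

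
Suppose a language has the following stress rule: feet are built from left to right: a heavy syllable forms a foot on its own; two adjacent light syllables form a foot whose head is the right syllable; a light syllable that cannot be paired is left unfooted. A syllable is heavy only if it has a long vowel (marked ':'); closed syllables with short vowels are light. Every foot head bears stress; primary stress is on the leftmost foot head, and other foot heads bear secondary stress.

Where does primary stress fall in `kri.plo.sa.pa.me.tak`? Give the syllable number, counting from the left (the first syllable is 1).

2

Weights: 1 kri L, 2 plo L, 3 sa L, 4 pa L, 5 me L, 6 tak L.
Parse left to right (heavy = foot alone; LL = one foot; stranded L unfooted): (kri.ˈplo) (sa.ˈpa) (me.ˈtak).
Foot heads: 2, 4, 6.
Primary stress on the leftmost head = syllable 2.
Primary stress: syllable 2 → kri.ˈplo.sa.pa.me.tak.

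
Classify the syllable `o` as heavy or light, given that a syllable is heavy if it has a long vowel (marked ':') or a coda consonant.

light

`o`: short vowel, open (no coda). Short vowel, open → light.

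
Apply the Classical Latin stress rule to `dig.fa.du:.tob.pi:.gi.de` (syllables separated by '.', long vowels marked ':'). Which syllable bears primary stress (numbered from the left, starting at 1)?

Classical Latin: stress the penult if heavy (long vowel or closed), else the antepenult.
Weights: 5 pi: H, 6 gi L, 7 de L.
The penult (syllable 6, gi) is light, so stress falls on the antepenult (syllable 5, pi:).
Stress on syllable 5: dig.fa.du:.tob.ˈpi:.gi.de.

5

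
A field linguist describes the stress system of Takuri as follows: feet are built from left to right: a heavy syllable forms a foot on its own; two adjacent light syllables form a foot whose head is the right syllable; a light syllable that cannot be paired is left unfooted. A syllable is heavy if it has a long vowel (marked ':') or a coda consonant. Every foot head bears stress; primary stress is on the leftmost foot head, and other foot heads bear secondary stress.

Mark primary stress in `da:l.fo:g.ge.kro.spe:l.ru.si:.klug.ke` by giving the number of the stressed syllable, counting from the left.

Weights: 1 da:l H, 2 fo:g H, 3 ge L, 4 kro L, 5 spe:l H, 6 ru L, 7 si: H, 8 klug H, 9 ke L.
Parse left to right (heavy = foot alone; LL = one foot; stranded L unfooted): (ˈda:l) (ˈfo:g) (ge.ˈkro) (ˈspe:l) ru (ˈsi:) (ˈklug) ke.
Foot heads: 1, 2, 4, 5, 7, 8.
Primary stress on the leftmost head = syllable 1.
Primary stress: syllable 1 → ˈda:l.fo:g.ge.kro.spe:l.ru.si:.klug.ke.

1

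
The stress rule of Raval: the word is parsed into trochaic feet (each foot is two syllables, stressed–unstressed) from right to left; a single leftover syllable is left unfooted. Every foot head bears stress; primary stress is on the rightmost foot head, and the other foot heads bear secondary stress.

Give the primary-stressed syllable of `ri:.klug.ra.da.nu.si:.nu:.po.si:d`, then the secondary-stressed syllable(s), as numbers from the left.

Parse right to left into trochaic (ˈσσ) feet: ri: (ˈklug.ra) (ˈda.nu) (ˈsi:.nu:) (ˈpo.si:d). Syllable 1 is left unfooted.
Foot heads (stressed positions): 2, 4, 6, 8.
End Rule Rightmost: primary stress on the rightmost head = syllable 8.
Secondary stress on 2, 4, 6: ri:.ˌklug.ra.ˌda.nu.ˌsi:.nu:.ˈpo.si:d.

primary 8, secondary 2, 4, 6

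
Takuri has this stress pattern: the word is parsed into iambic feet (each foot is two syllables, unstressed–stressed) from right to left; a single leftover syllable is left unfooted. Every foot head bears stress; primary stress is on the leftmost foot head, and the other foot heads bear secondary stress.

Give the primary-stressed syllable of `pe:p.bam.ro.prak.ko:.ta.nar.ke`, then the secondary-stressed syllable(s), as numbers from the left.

Parse right to left into iambic (σˈσ) feet: (pe:p.ˈbam) (ro.ˈprak) (ko:.ˈta) (nar.ˈke).
Foot heads (stressed positions): 2, 4, 6, 8.
End Rule Leftmost: primary stress on the leftmost head = syllable 2.
Secondary stress on 4, 6, 8: pe:p.ˈbam.ro.ˌprak.ko:.ˌta.nar.ˌke.

primary 2, secondary 4, 6, 8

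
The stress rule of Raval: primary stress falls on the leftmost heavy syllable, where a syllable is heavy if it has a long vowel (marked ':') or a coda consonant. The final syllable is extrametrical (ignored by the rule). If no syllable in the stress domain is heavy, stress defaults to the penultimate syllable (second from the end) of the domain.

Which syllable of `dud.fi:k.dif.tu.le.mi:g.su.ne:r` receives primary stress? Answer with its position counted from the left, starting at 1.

The final syllable (8, ne:r) is extrametrical; the stress domain is syllables 1–7.
Weights: 1 dud H, 2 fi:k H, 3 dif H, 4 tu L, 5 le L, 6 mi:g H, 7 su L.
Heavy syllables in the domain: 1, 2, 3, 6. The leftmost is syllable 1 (dud).
Primary stress: syllable 1 → ˈdud.fi:k.dif.tu.le.mi:g.su.ne:r.

1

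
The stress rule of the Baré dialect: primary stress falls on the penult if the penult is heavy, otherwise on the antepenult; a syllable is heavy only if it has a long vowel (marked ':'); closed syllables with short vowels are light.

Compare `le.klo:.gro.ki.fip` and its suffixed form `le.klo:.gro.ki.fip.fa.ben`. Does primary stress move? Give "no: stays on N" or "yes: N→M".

yes: 3→5

Base `le.klo:.gro.ki.fip` (5 syllables):
  Weights: 3 gro L, 4 ki L, 5 fip L.
  The penult (syllable 4, ki) is light, so stress falls on the antepenult (syllable 3, gro).
  → primary stress on syllable 3.
Suffixed `le.klo:.gro.ki.fip.fa.ben` (7 syllables):
  Weights: 5 fip L, 6 fa L, 7 ben L.
  The penult (syllable 6, fa) is light, so stress falls on the antepenult (syllable 5, fip).
  → primary stress on syllable 5.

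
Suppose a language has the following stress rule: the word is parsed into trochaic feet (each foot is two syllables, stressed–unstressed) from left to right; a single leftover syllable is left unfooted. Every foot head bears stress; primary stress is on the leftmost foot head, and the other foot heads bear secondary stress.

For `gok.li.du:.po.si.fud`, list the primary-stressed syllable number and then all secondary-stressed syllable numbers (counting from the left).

primary 1, secondary 3, 5

Parse left to right into trochaic (ˈσσ) feet: (ˈgok.li) (ˈdu:.po) (ˈsi.fud).
Foot heads (stressed positions): 1, 3, 5.
End Rule Leftmost: primary stress on the leftmost head = syllable 1.
Secondary stress on 3, 5: ˈgok.li.ˌdu:.po.ˌsi.fud.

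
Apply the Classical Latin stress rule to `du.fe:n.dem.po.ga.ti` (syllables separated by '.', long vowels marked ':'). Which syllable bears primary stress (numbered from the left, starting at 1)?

4

Classical Latin: stress the penult if heavy (long vowel or closed), else the antepenult.
Weights: 4 po L, 5 ga L, 6 ti L.
The penult (syllable 5, ga) is light, so stress falls on the antepenult (syllable 4, po).
Stress on syllable 4: du.fe:n.dem.ˈpo.ga.ti.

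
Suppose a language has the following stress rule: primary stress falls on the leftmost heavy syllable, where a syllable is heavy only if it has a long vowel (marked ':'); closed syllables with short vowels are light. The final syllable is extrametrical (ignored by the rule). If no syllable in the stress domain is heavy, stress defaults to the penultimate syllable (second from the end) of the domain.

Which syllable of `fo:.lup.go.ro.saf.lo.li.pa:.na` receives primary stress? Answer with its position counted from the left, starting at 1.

1

The final syllable (9, na) is extrametrical; the stress domain is syllables 1–8.
Weights: 1 fo: H, 2 lup L, 3 go L, 4 ro L, 5 saf L, 6 lo L, 7 li L, 8 pa: H.
Heavy syllables in the domain: 1, 8. The leftmost is syllable 1 (fo:).
Primary stress: syllable 1 → ˈfo:.lup.go.ro.saf.lo.li.pa:.na.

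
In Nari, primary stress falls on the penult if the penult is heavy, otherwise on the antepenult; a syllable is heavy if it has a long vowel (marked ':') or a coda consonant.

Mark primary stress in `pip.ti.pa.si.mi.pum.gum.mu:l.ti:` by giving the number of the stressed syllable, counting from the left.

8

Weights: 7 gum H, 8 mu:l H, 9 ti: H.
The penult (syllable 8, mu:l) is heavy, so it takes stress.
Primary stress: syllable 8 → pip.ti.pa.si.mi.pum.gum.ˈmu:l.ti:.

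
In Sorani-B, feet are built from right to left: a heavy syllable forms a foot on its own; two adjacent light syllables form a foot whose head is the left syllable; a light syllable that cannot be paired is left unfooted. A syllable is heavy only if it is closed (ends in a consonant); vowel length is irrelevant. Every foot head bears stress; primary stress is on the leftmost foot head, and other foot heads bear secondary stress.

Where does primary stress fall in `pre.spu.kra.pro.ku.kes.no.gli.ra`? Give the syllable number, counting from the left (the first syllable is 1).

2

Weights: 1 pre L, 2 spu L, 3 kra L, 4 pro L, 5 ku L, 6 kes H, 7 no L, 8 gli L, 9 ra L.
Parse right to left (heavy = foot alone; LL = one foot; stranded L unfooted): pre (ˈspu.kra) (ˈpro.ku) (ˈkes) no (ˈgli.ra).
Foot heads: 2, 4, 6, 8.
Primary stress on the leftmost head = syllable 2.
Primary stress: syllable 2 → pre.ˈspu.kra.pro.ku.kes.no.gli.ra.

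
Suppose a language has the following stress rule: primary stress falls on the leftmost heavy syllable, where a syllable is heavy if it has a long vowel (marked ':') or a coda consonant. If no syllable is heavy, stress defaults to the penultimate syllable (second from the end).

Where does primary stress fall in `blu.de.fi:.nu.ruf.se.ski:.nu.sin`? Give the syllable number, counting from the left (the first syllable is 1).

3

Weights: 1 blu L, 2 de L, 3 fi: H, 4 nu L, 5 ruf H, 6 se L, 7 ski: H, 8 nu L, 9 sin H.
Heavy syllables in the domain: 3, 5, 7, 9. The leftmost is syllable 3 (fi:).
Primary stress: syllable 3 → blu.de.ˈfi:.nu.ruf.se.ski:.nu.sin.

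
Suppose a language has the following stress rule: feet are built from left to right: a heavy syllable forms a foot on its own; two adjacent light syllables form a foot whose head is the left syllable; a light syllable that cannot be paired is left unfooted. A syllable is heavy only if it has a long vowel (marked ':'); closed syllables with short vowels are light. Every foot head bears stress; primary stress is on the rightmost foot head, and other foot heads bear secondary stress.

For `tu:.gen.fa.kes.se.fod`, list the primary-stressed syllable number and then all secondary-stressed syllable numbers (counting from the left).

Weights: 1 tu: H, 2 gen L, 3 fa L, 4 kes L, 5 se L, 6 fod L.
Parse left to right (heavy = foot alone; LL = one foot; stranded L unfooted): (ˈtu:) (ˈgen.fa) (ˈkes.se) fod.
Foot heads: 1, 2, 4.
Primary stress on the rightmost head = syllable 4.
Secondary stress on 1, 2: ˌtu:.ˌgen.fa.ˈkes.se.fod.

primary 4, secondary 1, 2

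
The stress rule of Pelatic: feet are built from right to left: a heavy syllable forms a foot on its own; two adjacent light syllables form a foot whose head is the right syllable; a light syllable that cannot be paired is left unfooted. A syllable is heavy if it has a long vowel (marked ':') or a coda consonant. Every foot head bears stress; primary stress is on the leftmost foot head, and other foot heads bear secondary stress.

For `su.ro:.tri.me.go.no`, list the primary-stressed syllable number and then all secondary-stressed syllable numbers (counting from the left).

primary 2, secondary 4, 6

Weights: 1 su L, 2 ro: H, 3 tri L, 4 me L, 5 go L, 6 no L.
Parse right to left (heavy = foot alone; LL = one foot; stranded L unfooted): su (ˈro:) (tri.ˈme) (go.ˈno).
Foot heads: 2, 4, 6.
Primary stress on the leftmost head = syllable 2.
Secondary stress on 4, 6: su.ˈro:.tri.ˌme.go.ˌno.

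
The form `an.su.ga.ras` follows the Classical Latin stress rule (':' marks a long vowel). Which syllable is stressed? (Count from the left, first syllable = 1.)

2

Classical Latin: stress the penult if heavy (long vowel or closed), else the antepenult.
Weights: 2 su L, 3 ga L, 4 ras H.
The penult (syllable 3, ga) is light, so stress falls on the antepenult (syllable 2, su).
Stress on syllable 2: an.ˈsu.ga.ras.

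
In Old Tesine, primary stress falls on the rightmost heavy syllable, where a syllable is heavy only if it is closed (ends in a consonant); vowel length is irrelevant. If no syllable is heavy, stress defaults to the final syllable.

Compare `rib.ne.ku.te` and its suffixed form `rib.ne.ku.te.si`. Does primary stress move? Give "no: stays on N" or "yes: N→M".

no: stays on 1

Base `rib.ne.ku.te` (4 syllables):
  Weights: 1 rib H, 2 ne L, 3 ku L, 4 te L.
  Heavy syllables in the domain: 1. The rightmost is syllable 1 (rib).
  → primary stress on syllable 1.
Suffixed `rib.ne.ku.te.si` (5 syllables):
  Weights: 1 rib H, 2 ne L, 3 ku L, 4 te L, 5 si L.
  Heavy syllables in the domain: 1. The rightmost is syllable 1 (rib).
  → primary stress on syllable 1.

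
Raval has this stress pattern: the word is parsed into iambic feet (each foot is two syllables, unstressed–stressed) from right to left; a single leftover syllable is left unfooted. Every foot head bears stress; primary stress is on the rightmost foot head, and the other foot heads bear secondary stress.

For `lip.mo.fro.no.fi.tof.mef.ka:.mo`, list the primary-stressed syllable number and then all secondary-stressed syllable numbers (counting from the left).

primary 9, secondary 3, 5, 7

Parse right to left into iambic (σˈσ) feet: lip (mo.ˈfro) (no.ˈfi) (tof.ˈmef) (ka:.ˈmo). Syllable 1 is left unfooted.
Foot heads (stressed positions): 3, 5, 7, 9.
End Rule Rightmost: primary stress on the rightmost head = syllable 9.
Secondary stress on 3, 5, 7: lip.mo.ˌfro.no.ˌfi.tof.ˌmef.ka:.ˈmo.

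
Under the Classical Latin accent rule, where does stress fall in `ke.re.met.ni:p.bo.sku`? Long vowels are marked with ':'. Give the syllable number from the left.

Classical Latin: stress the penult if heavy (long vowel or closed), else the antepenult.
Weights: 4 ni:p H, 5 bo L, 6 sku L.
The penult (syllable 5, bo) is light, so stress falls on the antepenult (syllable 4, ni:p).
Stress on syllable 4: ke.re.met.ˈni:p.bo.sku.

4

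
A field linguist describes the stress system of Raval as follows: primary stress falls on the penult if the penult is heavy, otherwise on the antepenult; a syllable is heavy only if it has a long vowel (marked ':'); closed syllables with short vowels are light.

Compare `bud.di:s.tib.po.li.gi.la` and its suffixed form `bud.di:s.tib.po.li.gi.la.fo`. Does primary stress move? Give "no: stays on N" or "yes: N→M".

yes: 5→6

Base `bud.di:s.tib.po.li.gi.la` (7 syllables):
  Weights: 5 li L, 6 gi L, 7 la L.
  The penult (syllable 6, gi) is light, so stress falls on the antepenult (syllable 5, li).
  → primary stress on syllable 5.
Suffixed `bud.di:s.tib.po.li.gi.la.fo` (8 syllables):
  Weights: 6 gi L, 7 la L, 8 fo L.
  The penult (syllable 7, la) is light, so stress falls on the antepenult (syllable 6, gi).
  → primary stress on syllable 6.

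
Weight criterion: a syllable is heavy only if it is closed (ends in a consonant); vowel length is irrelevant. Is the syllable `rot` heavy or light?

`rot`: short vowel, closed (coda /t/). Closed (coda /t/) → heavy.

heavy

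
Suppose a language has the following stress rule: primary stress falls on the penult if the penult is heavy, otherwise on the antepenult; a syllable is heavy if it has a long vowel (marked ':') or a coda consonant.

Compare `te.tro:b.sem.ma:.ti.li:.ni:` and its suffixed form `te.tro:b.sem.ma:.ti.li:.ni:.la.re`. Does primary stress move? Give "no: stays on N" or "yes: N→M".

Base `te.tro:b.sem.ma:.ti.li:.ni:` (7 syllables):
  Weights: 5 ti L, 6 li: H, 7 ni: H.
  The penult (syllable 6, li:) is heavy, so it takes stress.
  → primary stress on syllable 6.
Suffixed `te.tro:b.sem.ma:.ti.li:.ni:.la.re` (9 syllables):
  Weights: 7 ni: H, 8 la L, 9 re L.
  The penult (syllable 8, la) is light, so stress falls on the antepenult (syllable 7, ni:).
  → primary stress on syllable 7.

yes: 6→7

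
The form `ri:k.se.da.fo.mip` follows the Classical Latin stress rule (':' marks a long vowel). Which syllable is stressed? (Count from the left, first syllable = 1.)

3

Classical Latin: stress the penult if heavy (long vowel or closed), else the antepenult.
Weights: 3 da L, 4 fo L, 5 mip H.
The penult (syllable 4, fo) is light, so stress falls on the antepenult (syllable 3, da).
Stress on syllable 3: ri:k.se.ˈda.fo.mip.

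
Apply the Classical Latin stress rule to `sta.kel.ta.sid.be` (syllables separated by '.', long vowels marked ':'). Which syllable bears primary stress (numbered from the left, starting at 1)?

4

Classical Latin: stress the penult if heavy (long vowel or closed), else the antepenult.
Weights: 3 ta L, 4 sid H, 5 be L.
The penult (syllable 4, sid) is heavy, so it takes stress.
Stress on syllable 4: sta.kel.ta.ˈsid.be.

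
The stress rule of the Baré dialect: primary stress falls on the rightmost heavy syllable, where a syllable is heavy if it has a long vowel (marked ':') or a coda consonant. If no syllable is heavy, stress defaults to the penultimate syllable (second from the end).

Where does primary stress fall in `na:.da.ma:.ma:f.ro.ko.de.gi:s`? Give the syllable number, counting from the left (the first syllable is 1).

Weights: 1 na: H, 2 da L, 3 ma: H, 4 ma:f H, 5 ro L, 6 ko L, 7 de L, 8 gi:s H.
Heavy syllables in the domain: 1, 3, 4, 8. The rightmost is syllable 8 (gi:s).
Primary stress: syllable 8 → na:.da.ma:.ma:f.ro.ko.de.ˈgi:s.

8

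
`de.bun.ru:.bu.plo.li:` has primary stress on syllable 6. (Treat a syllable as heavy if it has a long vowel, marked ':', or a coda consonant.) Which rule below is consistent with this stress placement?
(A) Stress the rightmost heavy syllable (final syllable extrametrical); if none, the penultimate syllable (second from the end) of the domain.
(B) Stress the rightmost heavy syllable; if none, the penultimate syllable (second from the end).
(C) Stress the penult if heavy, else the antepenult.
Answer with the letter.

Rule A → syllable 3 (observed: 6).
Rule B → syllable 6 ✓.
Rule C → syllable 4 (observed: 6).

B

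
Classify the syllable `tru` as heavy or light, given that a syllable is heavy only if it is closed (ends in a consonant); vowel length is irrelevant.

light

`tru`: short vowel, open (no coda). Open (no coda) → light.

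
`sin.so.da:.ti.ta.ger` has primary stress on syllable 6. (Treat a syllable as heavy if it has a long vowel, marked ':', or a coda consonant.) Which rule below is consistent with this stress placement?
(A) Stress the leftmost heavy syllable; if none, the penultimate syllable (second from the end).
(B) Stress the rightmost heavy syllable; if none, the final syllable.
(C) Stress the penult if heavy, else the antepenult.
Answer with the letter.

Rule A → syllable 1 (observed: 6).
Rule B → syllable 6 ✓.
Rule C → syllable 4 (observed: 6).

B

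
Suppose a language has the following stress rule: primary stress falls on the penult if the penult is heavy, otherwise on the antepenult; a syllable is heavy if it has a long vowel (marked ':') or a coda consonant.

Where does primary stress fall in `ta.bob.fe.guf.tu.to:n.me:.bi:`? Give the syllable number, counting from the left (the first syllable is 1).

Weights: 6 to:n H, 7 me: H, 8 bi: H.
The penult (syllable 7, me:) is heavy, so it takes stress.
Primary stress: syllable 7 → ta.bob.fe.guf.tu.to:n.ˈme:.bi:.

7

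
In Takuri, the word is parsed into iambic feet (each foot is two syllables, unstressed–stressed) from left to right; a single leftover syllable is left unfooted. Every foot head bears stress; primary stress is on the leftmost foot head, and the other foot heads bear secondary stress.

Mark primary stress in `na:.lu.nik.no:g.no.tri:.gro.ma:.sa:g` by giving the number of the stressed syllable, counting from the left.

Parse left to right into iambic (σˈσ) feet: (na:.ˈlu) (nik.ˈno:g) (no.ˈtri:) (gro.ˈma:) sa:g. Syllable 9 is left unfooted.
Foot heads (stressed positions): 2, 4, 6, 8.
End Rule Leftmost: primary stress on the leftmost head = syllable 2.
Primary stress: syllable 2 → na:.ˈlu.nik.no:g.no.tri:.gro.ma:.sa:g.

2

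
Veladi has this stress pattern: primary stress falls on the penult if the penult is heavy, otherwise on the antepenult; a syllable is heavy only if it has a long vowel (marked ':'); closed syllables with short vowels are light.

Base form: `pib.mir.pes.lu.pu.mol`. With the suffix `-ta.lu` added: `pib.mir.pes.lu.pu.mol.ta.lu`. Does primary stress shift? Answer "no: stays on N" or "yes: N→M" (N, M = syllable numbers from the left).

Base `pib.mir.pes.lu.pu.mol` (6 syllables):
  Weights: 4 lu L, 5 pu L, 6 mol L.
  The penult (syllable 5, pu) is light, so stress falls on the antepenult (syllable 4, lu).
  → primary stress on syllable 4.
Suffixed `pib.mir.pes.lu.pu.mol.ta.lu` (8 syllables):
  Weights: 6 mol L, 7 ta L, 8 lu L.
  The penult (syllable 7, ta) is light, so stress falls on the antepenult (syllable 6, mol).
  → primary stress on syllable 6.

yes: 4→6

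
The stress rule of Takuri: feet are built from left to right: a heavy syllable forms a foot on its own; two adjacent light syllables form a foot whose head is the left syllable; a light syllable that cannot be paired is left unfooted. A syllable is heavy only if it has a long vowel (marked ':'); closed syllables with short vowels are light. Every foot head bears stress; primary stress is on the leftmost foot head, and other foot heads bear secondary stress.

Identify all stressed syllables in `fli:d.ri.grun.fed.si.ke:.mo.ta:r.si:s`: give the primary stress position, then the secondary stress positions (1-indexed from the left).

primary 1, secondary 2, 4, 6, 8, 9

Weights: 1 fli:d H, 2 ri L, 3 grun L, 4 fed L, 5 si L, 6 ke: H, 7 mo L, 8 ta:r H, 9 si:s H.
Parse left to right (heavy = foot alone; LL = one foot; stranded L unfooted): (ˈfli:d) (ˈri.grun) (ˈfed.si) (ˈke:) mo (ˈta:r) (ˈsi:s).
Foot heads: 1, 2, 4, 6, 8, 9.
Primary stress on the leftmost head = syllable 1.
Secondary stress on 2, 4, 6, 8, 9: ˈfli:d.ˌri.grun.ˌfed.si.ˌke:.mo.ˌta:r.ˌsi:s.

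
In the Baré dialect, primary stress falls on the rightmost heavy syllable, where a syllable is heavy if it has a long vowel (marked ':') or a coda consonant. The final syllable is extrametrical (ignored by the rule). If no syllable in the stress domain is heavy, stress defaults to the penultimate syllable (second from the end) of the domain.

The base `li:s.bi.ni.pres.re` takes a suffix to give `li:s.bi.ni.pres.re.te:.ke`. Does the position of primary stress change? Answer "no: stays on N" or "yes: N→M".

Base `li:s.bi.ni.pres.re` (5 syllables):
  The final syllable (5, re) is extrametrical; the stress domain is syllables 1–4.
  Weights: 1 li:s H, 2 bi L, 3 ni L, 4 pres H.
  Heavy syllables in the domain: 1, 4. The rightmost is syllable 4 (pres).
  → primary stress on syllable 4.
Suffixed `li:s.bi.ni.pres.re.te:.ke` (7 syllables):
  The final syllable (7, ke) is extrametrical; the stress domain is syllables 1–6.
  Weights: 1 li:s H, 2 bi L, 3 ni L, 4 pres H, 5 re L, 6 te: H.
  Heavy syllables in the domain: 1, 4, 6. The rightmost is syllable 6 (te:).
  → primary stress on syllable 6.

yes: 4→6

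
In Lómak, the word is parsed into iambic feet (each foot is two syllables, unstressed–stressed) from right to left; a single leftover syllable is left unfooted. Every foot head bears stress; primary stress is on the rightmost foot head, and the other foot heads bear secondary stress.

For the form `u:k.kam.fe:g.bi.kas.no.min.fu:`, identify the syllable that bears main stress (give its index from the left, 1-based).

Parse right to left into iambic (σˈσ) feet: (u:k.ˈkam) (fe:g.ˈbi) (kas.ˈno) (min.ˈfu:).
Foot heads (stressed positions): 2, 4, 6, 8.
End Rule Rightmost: primary stress on the rightmost head = syllable 8.
Primary stress: syllable 8 → u:k.kam.fe:g.bi.kas.no.min.ˈfu:.

8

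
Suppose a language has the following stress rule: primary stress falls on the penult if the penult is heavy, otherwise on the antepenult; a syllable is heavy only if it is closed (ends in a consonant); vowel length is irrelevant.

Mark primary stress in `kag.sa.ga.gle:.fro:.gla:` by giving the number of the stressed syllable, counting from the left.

Weights: 4 gle: L, 5 fro: L, 6 gla: L.
The penult (syllable 5, fro:) is light, so stress falls on the antepenult (syllable 4, gle:).
Primary stress: syllable 4 → kag.sa.ga.ˈgle:.fro:.gla:.

4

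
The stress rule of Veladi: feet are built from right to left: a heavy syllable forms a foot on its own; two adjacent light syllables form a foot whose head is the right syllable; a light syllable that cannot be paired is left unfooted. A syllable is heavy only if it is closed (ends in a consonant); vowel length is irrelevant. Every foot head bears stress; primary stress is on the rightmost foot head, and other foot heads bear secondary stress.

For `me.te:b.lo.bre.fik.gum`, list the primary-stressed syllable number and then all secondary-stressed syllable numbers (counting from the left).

Weights: 1 me L, 2 te:b H, 3 lo L, 4 bre L, 5 fik H, 6 gum H.
Parse right to left (heavy = foot alone; LL = one foot; stranded L unfooted): me (ˈte:b) (lo.ˈbre) (ˈfik) (ˈgum).
Foot heads: 2, 4, 5, 6.
Primary stress on the rightmost head = syllable 6.
Secondary stress on 2, 4, 5: me.ˌte:b.lo.ˌbre.ˌfik.ˈgum.

primary 6, secondary 2, 4, 5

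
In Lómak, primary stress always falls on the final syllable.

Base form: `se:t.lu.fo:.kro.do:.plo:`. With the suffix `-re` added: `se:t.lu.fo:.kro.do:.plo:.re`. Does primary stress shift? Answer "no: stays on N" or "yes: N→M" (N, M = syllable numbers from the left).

yes: 6→7

Base `se:t.lu.fo:.kro.do:.plo:` (6 syllables):
  The word has 6 syllables; the final syllable is syllable 6 (plo:).
  → primary stress on syllable 6.
Suffixed `se:t.lu.fo:.kro.do:.plo:.re` (7 syllables):
  The word has 7 syllables; the final syllable is syllable 7 (re).
  → primary stress on syllable 7.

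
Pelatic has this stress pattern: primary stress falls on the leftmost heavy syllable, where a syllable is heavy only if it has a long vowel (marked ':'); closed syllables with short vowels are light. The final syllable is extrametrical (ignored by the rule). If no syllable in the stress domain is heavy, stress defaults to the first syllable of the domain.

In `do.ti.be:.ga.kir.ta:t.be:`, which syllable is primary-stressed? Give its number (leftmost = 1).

3

The final syllable (7, be:) is extrametrical; the stress domain is syllables 1–6.
Weights: 1 do L, 2 ti L, 3 be: H, 4 ga L, 5 kir L, 6 ta:t H.
Heavy syllables in the domain: 3, 6. The leftmost is syllable 3 (be:).
Primary stress: syllable 3 → do.ti.ˈbe:.ga.kir.ta:t.be:.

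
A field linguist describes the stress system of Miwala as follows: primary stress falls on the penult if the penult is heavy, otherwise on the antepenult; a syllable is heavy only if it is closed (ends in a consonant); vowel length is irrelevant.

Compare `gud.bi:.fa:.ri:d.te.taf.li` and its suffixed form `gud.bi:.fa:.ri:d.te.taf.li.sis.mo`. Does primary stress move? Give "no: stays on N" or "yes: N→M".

yes: 6→8

Base `gud.bi:.fa:.ri:d.te.taf.li` (7 syllables):
  Weights: 5 te L, 6 taf H, 7 li L.
  The penult (syllable 6, taf) is heavy, so it takes stress.
  → primary stress on syllable 6.
Suffixed `gud.bi:.fa:.ri:d.te.taf.li.sis.mo` (9 syllables):
  Weights: 7 li L, 8 sis H, 9 mo L.
  The penult (syllable 8, sis) is heavy, so it takes stress.
  → primary stress on syllable 8.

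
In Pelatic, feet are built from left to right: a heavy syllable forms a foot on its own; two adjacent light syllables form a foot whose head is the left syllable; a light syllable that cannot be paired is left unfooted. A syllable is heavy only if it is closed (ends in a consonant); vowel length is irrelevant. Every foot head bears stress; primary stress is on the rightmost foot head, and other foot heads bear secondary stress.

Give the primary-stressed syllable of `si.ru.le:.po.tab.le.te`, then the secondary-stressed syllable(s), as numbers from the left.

primary 6, secondary 1, 3, 5

Weights: 1 si L, 2 ru L, 3 le: L, 4 po L, 5 tab H, 6 le L, 7 te L.
Parse left to right (heavy = foot alone; LL = one foot; stranded L unfooted): (ˈsi.ru) (ˈle:.po) (ˈtab) (ˈle.te).
Foot heads: 1, 3, 5, 6.
Primary stress on the rightmost head = syllable 6.
Secondary stress on 1, 3, 5: ˌsi.ru.ˌle:.po.ˌtab.ˈle.te.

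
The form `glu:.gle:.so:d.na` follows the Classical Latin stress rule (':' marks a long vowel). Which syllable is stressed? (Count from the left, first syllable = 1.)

Classical Latin: stress the penult if heavy (long vowel or closed), else the antepenult.
Weights: 2 gle: H, 3 so:d H, 4 na L.
The penult (syllable 3, so:d) is heavy, so it takes stress.
Stress on syllable 3: glu:.gle:.ˈso:d.na.

3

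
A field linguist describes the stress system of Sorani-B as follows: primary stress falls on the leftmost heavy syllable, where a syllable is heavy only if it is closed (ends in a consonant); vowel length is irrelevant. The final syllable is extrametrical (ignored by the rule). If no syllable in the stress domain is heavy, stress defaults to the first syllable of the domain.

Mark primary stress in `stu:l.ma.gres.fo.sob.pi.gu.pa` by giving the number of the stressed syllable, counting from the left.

1

The final syllable (8, pa) is extrametrical; the stress domain is syllables 1–7.
Weights: 1 stu:l H, 2 ma L, 3 gres H, 4 fo L, 5 sob H, 6 pi L, 7 gu L.
Heavy syllables in the domain: 1, 3, 5. The leftmost is syllable 1 (stu:l).
Primary stress: syllable 1 → ˈstu:l.ma.gres.fo.sob.pi.gu.pa.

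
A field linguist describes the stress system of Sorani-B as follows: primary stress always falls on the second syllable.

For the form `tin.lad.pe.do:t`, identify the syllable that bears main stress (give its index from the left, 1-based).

The word has 4 syllables; the second syllable is syllable 2 (lad).
Primary stress: syllable 2 → tin.ˈlad.pe.do:t.

2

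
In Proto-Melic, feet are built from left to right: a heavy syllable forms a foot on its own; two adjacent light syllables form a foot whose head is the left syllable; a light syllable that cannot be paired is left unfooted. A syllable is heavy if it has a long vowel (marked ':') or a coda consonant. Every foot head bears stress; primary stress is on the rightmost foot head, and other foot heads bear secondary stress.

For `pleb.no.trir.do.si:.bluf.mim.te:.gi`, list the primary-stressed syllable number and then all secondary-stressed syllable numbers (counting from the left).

primary 8, secondary 1, 3, 5, 6, 7

Weights: 1 pleb H, 2 no L, 3 trir H, 4 do L, 5 si: H, 6 bluf H, 7 mim H, 8 te: H, 9 gi L.
Parse left to right (heavy = foot alone; LL = one foot; stranded L unfooted): (ˈpleb) no (ˈtrir) do (ˈsi:) (ˈbluf) (ˈmim) (ˈte:) gi.
Foot heads: 1, 3, 5, 6, 7, 8.
Primary stress on the rightmost head = syllable 8.
Secondary stress on 1, 3, 5, 6, 7: ˌpleb.no.ˌtrir.do.ˌsi:.ˌbluf.ˌmim.ˈte:.gi.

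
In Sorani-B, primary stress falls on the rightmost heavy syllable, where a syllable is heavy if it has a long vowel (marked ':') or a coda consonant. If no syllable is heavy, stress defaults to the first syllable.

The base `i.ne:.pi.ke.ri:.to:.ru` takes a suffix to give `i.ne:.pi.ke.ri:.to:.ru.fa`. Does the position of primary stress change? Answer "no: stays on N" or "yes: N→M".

Base `i.ne:.pi.ke.ri:.to:.ru` (7 syllables):
  Weights: 1 i L, 2 ne: H, 3 pi L, 4 ke L, 5 ri: H, 6 to: H, 7 ru L.
  Heavy syllables in the domain: 2, 5, 6. The rightmost is syllable 6 (to:).
  → primary stress on syllable 6.
Suffixed `i.ne:.pi.ke.ri:.to:.ru.fa` (8 syllables):
  Weights: 1 i L, 2 ne: H, 3 pi L, 4 ke L, 5 ri: H, 6 to: H, 7 ru L, 8 fa L.
  Heavy syllables in the domain: 2, 5, 6. The rightmost is syllable 6 (to:).
  → primary stress on syllable 6.

no: stays on 6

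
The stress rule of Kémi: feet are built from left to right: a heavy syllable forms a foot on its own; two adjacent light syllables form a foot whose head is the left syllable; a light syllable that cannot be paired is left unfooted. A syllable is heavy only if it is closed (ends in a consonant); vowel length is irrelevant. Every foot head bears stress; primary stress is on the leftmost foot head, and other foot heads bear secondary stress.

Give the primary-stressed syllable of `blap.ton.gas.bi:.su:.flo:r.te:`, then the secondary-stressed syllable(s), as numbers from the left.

Weights: 1 blap H, 2 ton H, 3 gas H, 4 bi: L, 5 su: L, 6 flo:r H, 7 te: L.
Parse left to right (heavy = foot alone; LL = one foot; stranded L unfooted): (ˈblap) (ˈton) (ˈgas) (ˈbi:.su:) (ˈflo:r) te:.
Foot heads: 1, 2, 3, 4, 6.
Primary stress on the leftmost head = syllable 1.
Secondary stress on 2, 3, 4, 6: ˈblap.ˌton.ˌgas.ˌbi:.su:.ˌflo:r.te:.

primary 1, secondary 2, 3, 4, 6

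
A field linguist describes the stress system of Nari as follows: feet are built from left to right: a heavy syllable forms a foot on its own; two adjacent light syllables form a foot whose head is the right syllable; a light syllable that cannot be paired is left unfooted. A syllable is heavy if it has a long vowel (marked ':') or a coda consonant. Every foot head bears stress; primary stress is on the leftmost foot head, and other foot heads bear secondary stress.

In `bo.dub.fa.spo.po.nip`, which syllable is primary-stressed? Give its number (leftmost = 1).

Weights: 1 bo L, 2 dub H, 3 fa L, 4 spo L, 5 po L, 6 nip H.
Parse left to right (heavy = foot alone; LL = one foot; stranded L unfooted): bo (ˈdub) (fa.ˈspo) po (ˈnip).
Foot heads: 2, 4, 6.
Primary stress on the leftmost head = syllable 2.
Primary stress: syllable 2 → bo.ˈdub.fa.spo.po.nip.

2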